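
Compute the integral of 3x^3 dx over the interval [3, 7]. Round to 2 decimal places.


Find the antiderivative of 3x^3:
F(x) = 3/4 * x^4
Apply the Fundamental Theorem of Calculus:
F(7) - F(3)
= 3/4 * 7^4 - 3/4 * 3^4
= 3/4 * (2401 - 81)
= 3/4 * 2320
= 1740 = 1740.00

1740.00


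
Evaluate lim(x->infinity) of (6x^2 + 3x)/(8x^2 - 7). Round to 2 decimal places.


For limits at infinity with equal-degree polynomials,
we compare leading coefficients.
Numerator leading term: 6x^2
Denominator leading term: 8x^2
Divide both by x^2:
lim = (6 + 3/x) / (8 - 7/x^2)
As x -> infinity, the 1/x and 1/x^2 terms vanish:
= 6/8 = 3/4 = 0.75

0.75


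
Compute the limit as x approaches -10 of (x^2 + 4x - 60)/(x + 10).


Direct substitution gives 0/0, so we factor the numerator.
Factor: (x^2 + 4x - 60) = (x + 10)(x - 6)
Cancel the common factor (x + 10):
(x^2 + 4x - 60)/(x + 10) = (x - 6)
Now substitute x = -10:
= (-10) - (6) = -16

-16


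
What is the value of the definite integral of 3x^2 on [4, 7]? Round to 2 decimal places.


Find the antiderivative of 3x^2:
F(x) = 3/3 * x^3
Apply the Fundamental Theorem of Calculus:
F(7) - F(4)
= 3/3 * 7^3 - 3/3 * 4^3
= 3/3 * (343 - 64)
= 3/3 * 279
= 279 = 279.00

279.00


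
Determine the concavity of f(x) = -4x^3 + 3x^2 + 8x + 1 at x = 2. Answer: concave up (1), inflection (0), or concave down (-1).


Concavity is determined by the sign of f''(x).
f(x) = -4x^3 + 3x^2 + 8x + 1
f'(x) = -12x^2 + 6x + 8
f''(x) = -24x + 6
f''(2) = -24 * 2 + 6
= -48 + 6
= -42
Since f''(2) < 0, the function is concave down (-1)

-1


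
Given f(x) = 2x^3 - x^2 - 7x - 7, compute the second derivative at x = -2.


First derivative:
f'(x) = 6x^2 - 2x - 7
Second derivative:
f''(x) = 12x - 2
Substitute x = -2:
f''(-2) = 12 * (-2) - 2
= -24 - 2
= -26

-26


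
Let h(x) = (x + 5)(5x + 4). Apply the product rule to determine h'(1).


Let u(x) = x + 5 and v(x) = 5x + 4
u'(x) = 1
v'(x) = 5
Product rule: h'(x) = u'(x)*v(x) + u(x)*v'(x)
= 1 * (5x + 4) + (x + 5) * 5
At x = 1:
u(1) = 1 * 1 + 5 = 6
v(1) = 5 * 1 + 4 = 9
h'(1) = 1 * 9 + 6 * 5
= 9 + 30
= 39

39


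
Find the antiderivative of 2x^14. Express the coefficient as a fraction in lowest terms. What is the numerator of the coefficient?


Apply the power rule for integration:
integral of ax^n dx = a/(n+1) * x^(n+1) + C
integral of 2x^14 dx
= 2/15 * x^15 + C
The coefficient in lowest terms is 2/15, and its numerator is 2

2


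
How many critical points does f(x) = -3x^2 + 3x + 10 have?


Find where f'(x) = 0:
f'(x) = -6x + 3
Set f'(x) = 0:
-6x + 3 = 0
x = -3 / (-6) = 1/2
This is a linear equation in x, so there is exactly one solution.
Number of critical points: 1

1


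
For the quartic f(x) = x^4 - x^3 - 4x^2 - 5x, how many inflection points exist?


Inflection points occur where f''(x) = 0 and concavity changes.
f(x) = x^4 - x^3 - 4x^2 - 5x
f'(x) = 4x^3 - 3x^2 - 8x - 5
f''(x) = 12x^2 - 6x - 8
This is a quadratic in x. Use the discriminant to count real roots.
Discriminant = (-6)^2 - 4 * 12 * (-8)
= 36 - (-384)
= 420
Since discriminant > 0, f''(x) = 0 has 2 distinct real solutions.
A quadratic with two distinct real roots changes sign at each root, so concavity changes at both.
Number of inflection points: 2

2


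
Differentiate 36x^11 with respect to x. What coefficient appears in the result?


We apply the power rule: d/dx [ax^n] = a*n * x^(n-1)
d/dx [36x^11]
= 36 * 11 * x^(11-1)
= 396x^10
The coefficient is 396

396


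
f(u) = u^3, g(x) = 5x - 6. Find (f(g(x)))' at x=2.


Using the chain rule: (f(g(x)))' = f'(g(x)) * g'(x)
First, find g(2):
g(2) = 5 * 2 - 6 = 4
Next, f'(u) = 3u^2
And g'(x) = 5
So f'(g(2)) * g'(2)
= 3 * 4^2 * 5
= 3 * 16 * 5
= 240

240


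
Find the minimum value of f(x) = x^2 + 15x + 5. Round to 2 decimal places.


For a quadratic f(x) = ax^2 + bx + c with a > 0, the minimum is at the vertex.
Vertex x-coordinate: x = -b/(2a)
x = -(15) / (2 * 1)
x = -15/2
Substitute back to find the minimum value:
f(-15/2) = 1 * (-15/2)^2 + 15 * (-15/2) + 5
= 225/4 - 225/2 + 5
= -205/4 = -51.25

-51.25


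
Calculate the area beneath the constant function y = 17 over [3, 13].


The area under a constant function y = 17 is a rectangle.
Width = 13 - 3 = 10
Height = 17
Area = width * height
= 10 * 17
= 170

170


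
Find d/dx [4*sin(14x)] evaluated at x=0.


Apply the chain rule to differentiate 4*sin(14x):
d/dx [4*sin(14x)]
= 4 * cos(14x) * d/dx(14x)
= 4 * 14 * cos(14x)
= 56 * cos(14x)
Evaluate at x = 0:
= 56 * cos(0)
= 56 * 1
= 56

56


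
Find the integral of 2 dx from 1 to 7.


The integral of a constant k over [a, b] equals k * (b - a).
integral from 1 to 7 of 2 dx
= 2 * (7 - 1)
= 2 * 6
= 12

12


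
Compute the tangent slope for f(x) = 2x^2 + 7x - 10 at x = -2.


The slope of the tangent line equals f'(x) at the point.
f(x) = 2x^2 + 7x - 10
f'(x) = 4x + 7
At x = -2:
f'(-2) = 4 * (-2) + 7
= -8 + 7
= -1

-1


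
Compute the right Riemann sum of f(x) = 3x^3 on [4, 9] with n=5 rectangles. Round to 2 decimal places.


Right Riemann sum uses right endpoints of each subinterval.
Interval: [4, 9], n = 5
dx = (9 - 4) / 5 = 1
Right endpoints: [5, 6, 7, 8, 9]
f values: [375, 648, 1029, 1536, 2187]
Sum = dx * (sum of f values)
= 1 * 5775
= 5775 = 5775.00

5775.00


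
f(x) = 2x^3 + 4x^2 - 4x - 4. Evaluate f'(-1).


Differentiate f(x) = 2x^3 + 4x^2 - 4x - 4 term by term:
f'(x) = 6x^2 + 8x - 4
Substitute x = -1:
f'(-1) = 6 * (-1)^2 + 8 * (-1) - 4
= 6 - 8 - 4
= -6

-6


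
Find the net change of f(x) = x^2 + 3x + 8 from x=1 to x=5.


Net change = f(b) - f(a)
f(x) = x^2 + 3x + 8
Compute f(5):
f(5) = 1 * 5^2 + 3 * 5 + 8
= 25 + 15 + 8
= 48
Compute f(1):
f(1) = 1 * 1^2 + 3 * 1 + 8
= 1 + 3 + 8
= 12
Net change = 48 - 12 = 36

36


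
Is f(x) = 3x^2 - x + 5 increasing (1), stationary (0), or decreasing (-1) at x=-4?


Compute f'(x) to determine behavior:
f'(x) = 6x - 1
f'(-4) = 6 * (-4) - 1
= -24 - 1
= -25
Since f'(-4) < 0, the function is decreasing (-1)

-1


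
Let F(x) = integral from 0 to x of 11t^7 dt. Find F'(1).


By the Fundamental Theorem of Calculus (Part 1):
If F(x) = integral from 0 to x of f(t) dt, then F'(x) = f(x)
Here f(t) = 11t^7
So F'(x) = 11x^7
Evaluate at x = 1:
F'(1) = 11 * 1^7
= 11 * 1
= 11

11


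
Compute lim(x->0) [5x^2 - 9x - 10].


Since polynomials are continuous, we use direct substitution.
lim(x->0) of 5x^2 - 9x - 10
= 5 * 0^2 - 9 * 0 - 10
= 0 + 0 - 10
= -10

-10


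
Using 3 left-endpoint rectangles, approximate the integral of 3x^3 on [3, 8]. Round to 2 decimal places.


Left Riemann sum uses left endpoints of each subinterval.
Interval: [3, 8], n = 3
dx = (8 - 3) / 3 = 5/3
Left endpoints: [3, 14/3, 19/3]
f values: [81, 2744/9, 6859/9]
Sum = dx * (sum of f values)
= 5/3 * 1148
= 5740/3 ≈ 1913.33

1913.33


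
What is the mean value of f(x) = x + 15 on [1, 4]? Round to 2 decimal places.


Average value = 1/(b-a) * integral from a to b of f(x) dx
First compute the integral of x + 15:
F(x) = (1/2)x^2 + 15x
F(4) = 1/2 * 16 + 15 * 4 = 68
F(1) = 1/2 * 1 + 15 * 1 = 31/2
Integral = 68 - 31/2 = 105/2
Average = (105/2) / (4 - 1) = (105/2) / 3
= 35/2 = 17.50

17.50


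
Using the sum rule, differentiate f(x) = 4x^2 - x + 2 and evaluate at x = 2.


Differentiate term by term using power and sum rules:
f(x) = 4x^2 - x + 2
f'(x) = 8x - 1
Substitute x = 2:
f'(2) = 8 * 2 - 1
= 16 - 1
= 15

15


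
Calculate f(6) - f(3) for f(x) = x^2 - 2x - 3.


Net change = f(b) - f(a)
f(x) = x^2 - 2x - 3
Compute f(6):
f(6) = 1 * 6^2 - 2 * 6 - 3
= 36 - 12 - 3
= 21
Compute f(3):
f(3) = 1 * 3^2 - 2 * 3 - 3
= 9 - 6 - 3
= 0
Net change = 21 - 0 = 21

21


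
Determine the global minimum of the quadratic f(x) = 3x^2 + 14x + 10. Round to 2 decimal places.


For a quadratic f(x) = ax^2 + bx + c with a > 0, the minimum is at the vertex.
Vertex x-coordinate: x = -b/(2a)
x = -(14) / (2 * 3)
x = -14/6 = -7/3
Substitute back to find the minimum value:
f(-7/3) = 3 * (-7/3)^2 + 14 * (-7/3) + 10
= 49/3 - 98/3 + 10
= -19/3 ≈ -6.33

-6.33


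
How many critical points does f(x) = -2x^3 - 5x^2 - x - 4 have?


Find where f'(x) = 0:
f(x) = -2x^3 - 5x^2 - x - 4
f'(x) = -6x^2 - 10x - 1
This is a quadratic in x. Use the discriminant to count real roots.
Discriminant = (-10)^2 - 4 * (-6) * (-1)
= 100 - 24
= 76
Since discriminant > 0, f'(x) = 0 has 2 real solutions.
Number of critical points: 2

2


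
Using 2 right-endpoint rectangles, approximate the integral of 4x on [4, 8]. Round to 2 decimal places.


Right Riemann sum uses right endpoints of each subinterval.
Interval: [4, 8], n = 2
dx = (8 - 4) / 2 = 2
Right endpoints: [6, 8]
f values: [24, 32]
Sum = dx * (sum of f values)
= 2 * 56
= 112 = 112.00

112.00


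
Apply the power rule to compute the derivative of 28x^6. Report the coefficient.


We apply the power rule: d/dx [ax^n] = a*n * x^(n-1)
d/dx [28x^6]
= 28 * 6 * x^(6-1)
= 168x^5
The coefficient is 168

168


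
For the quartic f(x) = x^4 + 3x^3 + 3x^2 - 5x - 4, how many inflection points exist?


Inflection points occur where f''(x) = 0 and concavity changes.
f(x) = x^4 + 3x^3 + 3x^2 - 5x - 4
f'(x) = 4x^3 + 9x^2 + 6x - 5
f''(x) = 12x^2 + 18x + 6
This is a quadratic in x. Use the discriminant to count real roots.
Discriminant = (18)^2 - 4 * 12 * 6
= 324 - 288
= 36
Since discriminant > 0, f''(x) = 0 has 2 distinct real solutions.
A quadratic with two distinct real roots changes sign at each root, so concavity changes at both.
Number of inflection points: 2

2


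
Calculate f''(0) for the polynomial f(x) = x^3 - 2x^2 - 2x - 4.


First derivative:
f'(x) = 3x^2 - 4x - 2
Second derivative:
f''(x) = 6x - 4
Substitute x = 0:
f''(0) = 6 * 0 - 4
= 0 - 4
= -4

-4


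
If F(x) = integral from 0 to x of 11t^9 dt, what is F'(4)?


By the Fundamental Theorem of Calculus (Part 1):
If F(x) = integral from 0 to x of f(t) dt, then F'(x) = f(x)
Here f(t) = 11t^9
So F'(x) = 11x^9
Evaluate at x = 4:
F'(4) = 11 * 4^9
= 11 * 262144
= 2883584

2883584


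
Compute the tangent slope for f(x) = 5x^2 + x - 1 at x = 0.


The slope of the tangent line equals f'(x) at the point.
f(x) = 5x^2 + x - 1
f'(x) = 10x + 1
At x = 0:
f'(0) = 10 * 0 + 1
= 0 + 1
= 1

1


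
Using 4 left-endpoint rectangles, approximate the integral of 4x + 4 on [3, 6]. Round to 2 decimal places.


Left Riemann sum uses left endpoints of each subinterval.
Interval: [3, 6], n = 4
dx = (6 - 3) / 4 = 3/4
Left endpoints: [3, 15/4, 9/2, 21/4]
f values: [16, 19, 22, 25]
Sum = dx * (sum of f values)
= 3/4 * 82
= 123/2 = 61.50

61.50


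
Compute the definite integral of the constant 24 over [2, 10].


The integral of a constant k over [a, b] equals k * (b - a).
integral from 2 to 10 of 24 dx
= 24 * (10 - 2)
= 24 * 8
= 192

192


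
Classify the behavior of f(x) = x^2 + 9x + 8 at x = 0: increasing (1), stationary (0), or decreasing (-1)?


Compute f'(x) to determine behavior:
f'(x) = 2x + 9
f'(0) = 2 * 0 + 9
= 0 + 9
= 9
Since f'(0) > 0, the function is increasing (1)

1


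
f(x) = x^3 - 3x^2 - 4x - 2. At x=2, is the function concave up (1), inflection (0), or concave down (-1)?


Concavity is determined by the sign of f''(x).
f(x) = x^3 - 3x^2 - 4x - 2
f'(x) = 3x^2 - 6x - 4
f''(x) = 6x - 6
f''(2) = 6 * 2 - 6
= 12 - 6
= 6
Since f''(2) > 0, the function is concave up (1)

1


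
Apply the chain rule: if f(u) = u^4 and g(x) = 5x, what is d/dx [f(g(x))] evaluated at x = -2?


Using the chain rule: (f(g(x)))' = f'(g(x)) * g'(x)
First, find g(-2):
g(-2) = 5 * (-2) + 0 = -10
Next, f'(u) = 4u^3
And g'(x) = 5
So f'(g(-2)) * g'(-2)
= 4 * (-10)^3 * 5
= 4 * (-1000) * 5
= -20000

-20000


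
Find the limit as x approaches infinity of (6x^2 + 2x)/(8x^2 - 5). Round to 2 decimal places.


For limits at infinity with equal-degree polynomials,
we compare leading coefficients.
Numerator leading term: 6x^2
Denominator leading term: 8x^2
Divide both by x^2:
lim = (6 + 2/x) / (8 - 5/x^2)
As x -> infinity, the 1/x and 1/x^2 terms vanish:
= 6/8 = 3/4 = 0.75

0.75


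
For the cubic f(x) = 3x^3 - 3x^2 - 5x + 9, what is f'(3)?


Differentiate f(x) = 3x^3 - 3x^2 - 5x + 9 term by term:
f'(x) = 9x^2 - 6x - 5
Substitute x = 3:
f'(3) = 9 * 3^2 - 6 * 3 - 5
= 81 - 18 - 5
= 58

58


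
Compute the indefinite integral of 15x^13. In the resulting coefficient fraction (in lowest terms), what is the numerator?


Apply the power rule for integration:
integral of ax^n dx = a/(n+1) * x^(n+1) + C
integral of 15x^13 dx
= 15/14 * x^14 + C
The coefficient in lowest terms is 15/14, and its numerator is 15

15


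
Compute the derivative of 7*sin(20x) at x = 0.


Apply the chain rule to differentiate 7*sin(20x):
d/dx [7*sin(20x)]
= 7 * cos(20x) * d/dx(20x)
= 7 * 20 * cos(20x)
= 140 * cos(20x)
Evaluate at x = 0:
= 140 * cos(0)
= 140 * 1
= 140

140


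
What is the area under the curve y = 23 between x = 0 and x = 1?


The area under a constant function y = 23 is a rectangle.
Width = 1 - 0 = 1
Height = 23
Area = width * height
= 1 * 23
= 23

23


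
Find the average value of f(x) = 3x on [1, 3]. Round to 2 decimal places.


Average value = 1/(b-a) * integral from a to b of f(x) dx
First compute the integral of 3x:
F(x) = (3/2)x^2
F(3) = 3/2 * 9 + 0 * 3 = 27/2
F(1) = 3/2 * 1 + 0 * 1 = 3/2
Integral = 27/2 - 3/2 = 12
Average = 12 / (3 - 1) = 12 / 2
= 6 = 6.00

6.00


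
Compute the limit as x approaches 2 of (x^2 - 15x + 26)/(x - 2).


Direct substitution gives 0/0, so we factor the numerator.
Factor: (x^2 - 15x + 26) = (x - 2)(x - 13)
Cancel the common factor (x - 2):
(x^2 - 15x + 26)/(x - 2) = (x - 13)
Now substitute x = 2:
= (2) - (13) = -11

-11


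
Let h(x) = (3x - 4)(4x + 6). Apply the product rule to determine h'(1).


Let u(x) = 3x - 4 and v(x) = 4x + 6
u'(x) = 3
v'(x) = 4
Product rule: h'(x) = u'(x)*v(x) + u(x)*v'(x)
= 3 * (4x + 6) + (3x - 4) * 4
At x = 1:
u(1) = 3 * 1 - 4 = -1
v(1) = 4 * 1 + 6 = 10
h'(1) = 3 * 10 + (-1) * 4
= 30 - 4
= 26

26


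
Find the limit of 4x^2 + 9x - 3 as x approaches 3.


Since polynomials are continuous, we use direct substitution.
lim(x->3) of 4x^2 + 9x - 3
= 4 * 3^2 + 9 * 3 - 3
= 36 + 27 - 3
= 60

60


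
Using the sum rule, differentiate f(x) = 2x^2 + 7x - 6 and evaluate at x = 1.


Differentiate term by term using power and sum rules:
f(x) = 2x^2 + 7x - 6
f'(x) = 4x + 7
Substitute x = 1:
f'(1) = 4 * 1 + 7
= 4 + 7
= 11

11


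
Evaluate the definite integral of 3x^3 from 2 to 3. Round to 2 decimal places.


Find the antiderivative of 3x^3:
F(x) = 3/4 * x^4
Apply the Fundamental Theorem of Calculus:
F(3) - F(2)
= 3/4 * 3^4 - 3/4 * 2^4
= 3/4 * (81 - 16)
= 3/4 * 65
= 195/4 = 48.75

48.75


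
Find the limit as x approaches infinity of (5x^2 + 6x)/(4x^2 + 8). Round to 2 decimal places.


For limits at infinity with equal-degree polynomials,
we compare leading coefficients.
Numerator leading term: 5x^2
Denominator leading term: 4x^2
Divide both by x^2:
lim = (5 + 6/x) / (4 + 8/x^2)
As x -> infinity, the 1/x and 1/x^2 terms vanish:
= 5/4 = 1.25

1.25


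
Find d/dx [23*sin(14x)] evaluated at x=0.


Apply the chain rule to differentiate 23*sin(14x):
d/dx [23*sin(14x)]
= 23 * cos(14x) * d/dx(14x)
= 23 * 14 * cos(14x)
= 322 * cos(14x)
Evaluate at x = 0:
= 322 * cos(0)
= 322 * 1
= 322

322


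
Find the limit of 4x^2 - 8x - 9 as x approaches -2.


Since polynomials are continuous, we use direct substitution.
lim(x->-2) of 4x^2 - 8x - 9
= 4 * (-2)^2 - 8 * (-2) - 9
= 16 + 16 - 9
= 23

23


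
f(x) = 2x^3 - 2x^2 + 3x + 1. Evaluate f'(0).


Differentiate f(x) = 2x^3 - 2x^2 + 3x + 1 term by term:
f'(x) = 6x^2 - 4x + 3
Substitute x = 0:
f'(0) = 6 * 0^2 - 4 * 0 + 3
= 0 + 0 + 3
= 3

3


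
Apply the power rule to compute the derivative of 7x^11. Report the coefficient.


We apply the power rule: d/dx [ax^n] = a*n * x^(n-1)
d/dx [7x^11]
= 7 * 11 * x^(11-1)
= 77x^10
The coefficient is 77

77


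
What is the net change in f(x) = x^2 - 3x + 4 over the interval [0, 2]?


Net change = f(b) - f(a)
f(x) = x^2 - 3x + 4
Compute f(2):
f(2) = 1 * 2^2 - 3 * 2 + 4
= 4 - 6 + 4
= 2
Compute f(0):
f(0) = 1 * 0^2 - 3 * 0 + 4
= 0 + 0 + 4
= 4
Net change = 2 - 4 = -2

-2


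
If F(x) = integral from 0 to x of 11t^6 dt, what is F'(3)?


By the Fundamental Theorem of Calculus (Part 1):
If F(x) = integral from 0 to x of f(t) dt, then F'(x) = f(x)
Here f(t) = 11t^6
So F'(x) = 11x^6
Evaluate at x = 3:
F'(3) = 11 * 3^6
= 11 * 729
= 8019

8019


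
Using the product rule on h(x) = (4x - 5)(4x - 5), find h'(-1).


Let u(x) = 4x - 5 and v(x) = 4x - 5
u'(x) = 4
v'(x) = 4
Product rule: h'(x) = u'(x)*v(x) + u(x)*v'(x)
= 4 * (4x - 5) + (4x - 5) * 4
At x = -1:
u(-1) = 4 * (-1) - 5 = -9
v(-1) = 4 * (-1) - 5 = -9
h'(-1) = 4 * (-9) + (-9) * 4
= -36 - 36
= -72

-72


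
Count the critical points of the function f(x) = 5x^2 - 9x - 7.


Find where f'(x) = 0:
f'(x) = 10x - 9
Set f'(x) = 0:
10x - 9 = 0
x = 9 / 10 = 9/10
This is a linear equation in x, so there is exactly one solution.
Number of critical points: 1

1


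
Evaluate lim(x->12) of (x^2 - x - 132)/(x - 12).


Direct substitution gives 0/0, so we factor the numerator.
Factor: (x^2 - x - 132) = (x - 12)(x + 11)
Cancel the common factor (x - 12):
(x^2 - x - 132)/(x - 12) = (x + 11)
Now substitute x = 12:
= (12) - (-11) = 23

23


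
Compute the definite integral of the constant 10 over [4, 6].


The integral of a constant k over [a, b] equals k * (b - a).
integral from 4 to 6 of 10 dx
= 10 * (6 - 4)
= 10 * 2
= 20

20


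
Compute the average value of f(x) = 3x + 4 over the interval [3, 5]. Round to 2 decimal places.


Average value = 1/(b-a) * integral from a to b of f(x) dx
First compute the integral of 3x + 4:
F(x) = (3/2)x^2 + 4x
F(5) = 3/2 * 25 + 4 * 5 = 115/2
F(3) = 3/2 * 9 + 4 * 3 = 51/2
Integral = 115/2 - 51/2 = 32
Average = 32 / (5 - 3) = 32 / 2
= 16 = 16.00

16.00


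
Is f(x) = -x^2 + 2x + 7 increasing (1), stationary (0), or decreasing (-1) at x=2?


Compute f'(x) to determine behavior:
f'(x) = -2x + 2
f'(2) = -2 * 2 + 2
= -4 + 2
= -2
Since f'(2) < 0, the function is decreasing (-1)

-1


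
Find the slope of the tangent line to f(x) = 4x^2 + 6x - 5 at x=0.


The slope of the tangent line equals f'(x) at the point.
f(x) = 4x^2 + 6x - 5
f'(x) = 8x + 6
At x = 0:
f'(0) = 8 * 0 + 6
= 0 + 6
= 6

6


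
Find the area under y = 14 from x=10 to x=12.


The area under a constant function y = 14 is a rectangle.
Width = 12 - 10 = 2
Height = 14
Area = width * height
= 2 * 14
= 28

28


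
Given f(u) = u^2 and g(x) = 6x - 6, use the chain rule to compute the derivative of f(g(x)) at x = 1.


Using the chain rule: (f(g(x)))' = f'(g(x)) * g'(x)
First, find g(1):
g(1) = 6 * 1 - 6 = 0
Next, f'(u) = 2u
And g'(x) = 6
So f'(g(1)) * g'(1)
= 2 * 0 * 6
= 0

0


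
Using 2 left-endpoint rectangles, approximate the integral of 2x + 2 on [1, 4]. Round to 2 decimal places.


Left Riemann sum uses left endpoints of each subinterval.
Interval: [1, 4], n = 2
dx = (4 - 1) / 2 = 3/2
Left endpoints: [1, 5/2]
f values: [4, 7]
Sum = dx * (sum of f values)
= 3/2 * 11
= 33/2 = 16.50

16.50


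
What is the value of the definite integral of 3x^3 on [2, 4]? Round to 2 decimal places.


Find the antiderivative of 3x^3:
F(x) = 3/4 * x^4
Apply the Fundamental Theorem of Calculus:
F(4) - F(2)
= 3/4 * 4^4 - 3/4 * 2^4
= 3/4 * (256 - 16)
= 3/4 * 240
= 180 = 180.00

180.00


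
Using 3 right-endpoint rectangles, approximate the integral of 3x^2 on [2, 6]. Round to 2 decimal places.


Right Riemann sum uses right endpoints of each subinterval.
Interval: [2, 6], n = 3
dx = (6 - 2) / 3 = 4/3
Right endpoints: [10/3, 14/3, 6]
f values: [100/3, 196/3, 108]
Sum = dx * (sum of f values)
= 4/3 * 620/3
= 2480/9 ≈ 275.56

275.56


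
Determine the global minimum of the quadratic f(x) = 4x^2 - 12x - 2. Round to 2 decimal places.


For a quadratic f(x) = ax^2 + bx + c with a > 0, the minimum is at the vertex.
Vertex x-coordinate: x = -b/(2a)
x = -(-12) / (2 * 4)
x = 12/8 = 3/2
Substitute back to find the minimum value:
f(3/2) = 4 * (3/2)^2 - 12 * (3/2) - 2
= 9 - 18 - 2
= -11 = -11.00

-11.00


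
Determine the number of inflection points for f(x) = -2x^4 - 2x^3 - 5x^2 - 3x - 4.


Inflection points occur where f''(x) = 0 and concavity changes.
f(x) = -2x^4 - 2x^3 - 5x^2 - 3x - 4
f'(x) = -8x^3 - 6x^2 - 10x - 3
f''(x) = -24x^2 - 12x - 10
This is a quadratic in x. Use the discriminant to count real roots.
Discriminant = (-12)^2 - 4 * (-24) * (-10)
= 144 - 960
= -816
Since discriminant < 0, f''(x) = 0 has no real solutions.
Number of inflection points: 0

0


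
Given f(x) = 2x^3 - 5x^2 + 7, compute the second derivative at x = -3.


First derivative:
f'(x) = 6x^2 - 10x
Second derivative:
f''(x) = 12x - 10
Substitute x = -3:
f''(-3) = 12 * (-3) - 10
= -36 - 10
= -46

-46


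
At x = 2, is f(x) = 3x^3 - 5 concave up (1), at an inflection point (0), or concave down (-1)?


Concavity is determined by the sign of f''(x).
f(x) = 3x^3 - 5
f'(x) = 9x^2
f''(x) = 18x
f''(2) = 18 * 2 + 0
= 36 + 0
= 36
Since f''(2) > 0, the function is concave up (1)

1


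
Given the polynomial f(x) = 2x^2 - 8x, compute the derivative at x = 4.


Differentiate term by term using power and sum rules:
f(x) = 2x^2 - 8x
f'(x) = 4x - 8
Substitute x = 4:
f'(4) = 4 * 4 - 8
= 16 - 8
= 8

8


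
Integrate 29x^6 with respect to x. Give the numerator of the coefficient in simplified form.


Apply the power rule for integration:
integral of ax^n dx = a/(n+1) * x^(n+1) + C
integral of 29x^6 dx
= 29/7 * x^7 + C
The coefficient in lowest terms is 29/7, and its numerator is 29

29


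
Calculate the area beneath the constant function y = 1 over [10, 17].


The area under a constant function y = 1 is a rectangle.
Width = 17 - 10 = 7
Height = 1
Area = width * height
= 7 * 1
= 7

7


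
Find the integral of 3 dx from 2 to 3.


The integral of a constant k over [a, b] equals k * (b - a).
integral from 2 to 3 of 3 dx
= 3 * (3 - 2)
= 3 * 1
= 3

3


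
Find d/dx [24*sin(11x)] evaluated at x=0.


Apply the chain rule to differentiate 24*sin(11x):
d/dx [24*sin(11x)]
= 24 * cos(11x) * d/dx(11x)
= 24 * 11 * cos(11x)
= 264 * cos(11x)
Evaluate at x = 0:
= 264 * cos(0)
= 264 * 1
= 264

264


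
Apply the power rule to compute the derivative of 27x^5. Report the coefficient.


We apply the power rule: d/dx [ax^n] = a*n * x^(n-1)
d/dx [27x^5]
= 27 * 5 * x^(5-1)
= 135x^4
The coefficient is 135

135


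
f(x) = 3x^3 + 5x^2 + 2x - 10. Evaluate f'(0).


Differentiate f(x) = 3x^3 + 5x^2 + 2x - 10 term by term:
f'(x) = 9x^2 + 10x + 2
Substitute x = 0:
f'(0) = 9 * 0^2 + 10 * 0 + 2
= 0 + 0 + 2
= 2

2


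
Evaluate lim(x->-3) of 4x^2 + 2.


Since polynomials are continuous, we use direct substitution.
lim(x->-3) of 4x^2 + 2
= 4 * (-3)^2 + 0 * (-3) + 2
= 36 + 0 + 2
= 38

38


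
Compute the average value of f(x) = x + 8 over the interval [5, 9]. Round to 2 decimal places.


Average value = 1/(b-a) * integral from a to b of f(x) dx
First compute the integral of x + 8:
F(x) = (1/2)x^2 + 8x
F(9) = 1/2 * 81 + 8 * 9 = 225/2
F(5) = 1/2 * 25 + 8 * 5 = 105/2
Integral = 225/2 - 105/2 = 60
Average = 60 / (9 - 5) = 60 / 4
= 15 = 15.00

15.00


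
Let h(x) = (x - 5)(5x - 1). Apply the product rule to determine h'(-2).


Let u(x) = x - 5 and v(x) = 5x - 1
u'(x) = 1
v'(x) = 5
Product rule: h'(x) = u'(x)*v(x) + u(x)*v'(x)
= 1 * (5x - 1) + (x - 5) * 5
At x = -2:
u(-2) = 1 * (-2) - 5 = -7
v(-2) = 5 * (-2) - 1 = -11
h'(-2) = 1 * (-11) + (-7) * 5
= -11 - 35
= -46

-46


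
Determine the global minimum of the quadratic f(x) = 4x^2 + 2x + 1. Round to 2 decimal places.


For a quadratic f(x) = ax^2 + bx + c with a > 0, the minimum is at the vertex.
Vertex x-coordinate: x = -b/(2a)
x = -(2) / (2 * 4)
x = -2/8 = -1/4
Substitute back to find the minimum value:
f(-1/4) = 4 * (-1/4)^2 + 2 * (-1/4) + 1
= 1/4 - 1/2 + 1
= 3/4 = 0.75

0.75


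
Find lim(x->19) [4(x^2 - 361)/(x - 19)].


Direct substitution gives 0/0, so we factor the numerator.
Factor: 4(x^2 - 361) = 4 * (x - 19)(x + 19)
Cancel the common factor (x - 19):
4(x^2 - 361)/(x - 19) = 4 * (x + 19)
Now substitute x = 19:
= 4 * (19 + 19) = 152

152


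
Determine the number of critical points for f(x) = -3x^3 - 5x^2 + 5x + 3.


Find where f'(x) = 0:
f(x) = -3x^3 - 5x^2 + 5x + 3
f'(x) = -9x^2 - 10x + 5
This is a quadratic in x. Use the discriminant to count real roots.
Discriminant = (-10)^2 - 4 * (-9) * 5
= 100 - (-180)
= 280
Since discriminant > 0, f'(x) = 0 has 2 real solutions.
Number of critical points: 2

2


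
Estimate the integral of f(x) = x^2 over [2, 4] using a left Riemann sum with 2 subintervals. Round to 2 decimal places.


Left Riemann sum uses left endpoints of each subinterval.
Interval: [2, 4], n = 2
dx = (4 - 2) / 2 = 1
Left endpoints: [2, 3]
f values: [4, 9]
Sum = dx * (sum of f values)
= 1 * 13
= 13 = 13.00

13.00


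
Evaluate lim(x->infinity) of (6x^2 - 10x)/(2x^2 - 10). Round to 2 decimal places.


For limits at infinity with equal-degree polynomials,
we compare leading coefficients.
Numerator leading term: 6x^2
Denominator leading term: 2x^2
Divide both by x^2:
lim = (6 - 10/x) / (2 - 10/x^2)
As x -> infinity, the 1/x and 1/x^2 terms vanish:
= 6/2 = 3 = 3.00

3.00


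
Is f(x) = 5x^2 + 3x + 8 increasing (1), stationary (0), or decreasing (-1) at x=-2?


Compute f'(x) to determine behavior:
f'(x) = 10x + 3
f'(-2) = 10 * (-2) + 3
= -20 + 3
= -17
Since f'(-2) < 0, the function is decreasing (-1)

-1


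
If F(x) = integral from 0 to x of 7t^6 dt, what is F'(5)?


By the Fundamental Theorem of Calculus (Part 1):
If F(x) = integral from 0 to x of f(t) dt, then F'(x) = f(x)
Here f(t) = 7t^6
So F'(x) = 7x^6
Evaluate at x = 5:
F'(5) = 7 * 5^6
= 7 * 15625
= 109375

109375


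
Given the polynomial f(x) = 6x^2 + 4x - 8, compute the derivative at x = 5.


Differentiate term by term using power and sum rules:
f(x) = 6x^2 + 4x - 8
f'(x) = 12x + 4
Substitute x = 5:
f'(5) = 12 * 5 + 4
= 60 + 4
= 64

64


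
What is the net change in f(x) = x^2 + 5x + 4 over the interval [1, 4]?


Net change = f(b) - f(a)
f(x) = x^2 + 5x + 4
Compute f(4):
f(4) = 1 * 4^2 + 5 * 4 + 4
= 16 + 20 + 4
= 40
Compute f(1):
f(1) = 1 * 1^2 + 5 * 1 + 4
= 1 + 5 + 4
= 10
Net change = 40 - 10 = 30

30


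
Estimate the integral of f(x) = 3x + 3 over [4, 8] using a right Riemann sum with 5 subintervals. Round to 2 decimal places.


Right Riemann sum uses right endpoints of each subinterval.
Interval: [4, 8], n = 5
dx = (8 - 4) / 5 = 4/5
Right endpoints: [24/5, 28/5, 32/5, 36/5, 8]
f values: [87/5, 99/5, 111/5, 123/5, 27]
Sum = dx * (sum of f values)
= 4/5 * 111
= 444/5 = 88.80

88.80


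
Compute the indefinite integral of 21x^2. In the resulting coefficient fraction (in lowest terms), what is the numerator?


Apply the power rule for integration:
integral of ax^n dx = a/(n+1) * x^(n+1) + C
integral of 21x^2 dx
= 21/3 * x^3 + C
= 7 * x^3 + C
The coefficient in lowest terms is 7 = 7/1, so its numerator is 7

7


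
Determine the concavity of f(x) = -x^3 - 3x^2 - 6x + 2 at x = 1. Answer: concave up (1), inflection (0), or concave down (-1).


Concavity is determined by the sign of f''(x).
f(x) = -x^3 - 3x^2 - 6x + 2
f'(x) = -3x^2 - 6x - 6
f''(x) = -6x - 6
f''(1) = -6 * 1 - 6
= -6 - 6
= -12
Since f''(1) < 0, the function is concave down (-1)

-1


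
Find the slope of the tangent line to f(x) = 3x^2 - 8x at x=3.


The slope of the tangent line equals f'(x) at the point.
f(x) = 3x^2 - 8x
f'(x) = 6x - 8
At x = 3:
f'(3) = 6 * 3 - 8
= 18 - 8
= 10

10


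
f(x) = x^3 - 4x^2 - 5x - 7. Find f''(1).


First derivative:
f'(x) = 3x^2 - 8x - 5
Second derivative:
f''(x) = 6x - 8
Substitute x = 1:
f''(1) = 6 * 1 - 8
= 6 - 8
= -2

-2


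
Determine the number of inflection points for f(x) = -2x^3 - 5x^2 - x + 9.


Inflection points occur where f''(x) = 0 and concavity changes.
f(x) = -2x^3 - 5x^2 - x + 9
f'(x) = -6x^2 - 10x - 1
f''(x) = -12x - 10
Set f''(x) = 0:
-12x - 10 = 0
x = 10 / (-12) = -5/6
Since f''(x) is linear (degree 1), it changes sign at this point.
Therefore there is exactly 1 inflection point.

1


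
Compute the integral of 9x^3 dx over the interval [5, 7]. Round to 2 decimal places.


Find the antiderivative of 9x^3:
F(x) = 9/4 * x^4
Apply the Fundamental Theorem of Calculus:
F(7) - F(5)
= 9/4 * 7^4 - 9/4 * 5^4
= 9/4 * (2401 - 625)
= 9/4 * 1776
= 3996 = 3996.00

3996.00


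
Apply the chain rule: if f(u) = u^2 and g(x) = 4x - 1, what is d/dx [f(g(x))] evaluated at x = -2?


Using the chain rule: (f(g(x)))' = f'(g(x)) * g'(x)
First, find g(-2):
g(-2) = 4 * (-2) - 1 = -9
Next, f'(u) = 2u
And g'(x) = 4
So f'(g(-2)) * g'(-2)
= 2 * (-9) * 4
= -72

-72


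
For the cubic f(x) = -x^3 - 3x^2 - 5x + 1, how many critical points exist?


Find where f'(x) = 0:
f(x) = -x^3 - 3x^2 - 5x + 1
f'(x) = -3x^2 - 6x - 5
This is a quadratic in x. Use the discriminant to count real roots.
Discriminant = (-6)^2 - 4 * (-3) * (-5)
= 36 - 60
= -24
Since discriminant < 0, f'(x) = 0 has no real solutions.
Number of critical points: 0

0


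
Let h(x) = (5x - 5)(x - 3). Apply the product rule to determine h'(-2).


Let u(x) = 5x - 5 and v(x) = x - 3
u'(x) = 5
v'(x) = 1
Product rule: h'(x) = u'(x)*v(x) + u(x)*v'(x)
= 5 * (x - 3) + (5x - 5) * 1
At x = -2:
u(-2) = 5 * (-2) - 5 = -15
v(-2) = 1 * (-2) - 3 = -5
h'(-2) = 5 * (-5) + (-15) * 1
= -25 - 15
= -40

-40


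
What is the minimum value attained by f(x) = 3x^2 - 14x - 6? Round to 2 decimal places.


For a quadratic f(x) = ax^2 + bx + c with a > 0, the minimum is at the vertex.
Vertex x-coordinate: x = -b/(2a)
x = -(-14) / (2 * 3)
x = 14/6 = 7/3
Substitute back to find the minimum value:
f(7/3) = 3 * (7/3)^2 - 14 * (7/3) - 6
= 49/3 - 98/3 - 6
= -67/3 ≈ -22.33

-22.33


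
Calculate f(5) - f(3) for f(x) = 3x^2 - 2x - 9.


Net change = f(b) - f(a)
f(x) = 3x^2 - 2x - 9
Compute f(5):
f(5) = 3 * 5^2 - 2 * 5 - 9
= 75 - 10 - 9
= 56
Compute f(3):
f(3) = 3 * 3^2 - 2 * 3 - 9
= 27 - 6 - 9
= 12
Net change = 56 - 12 = 44

44


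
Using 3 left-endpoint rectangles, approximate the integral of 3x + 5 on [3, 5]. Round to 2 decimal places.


Left Riemann sum uses left endpoints of each subinterval.
Interval: [3, 5], n = 3
dx = (5 - 3) / 3 = 2/3
Left endpoints: [3, 11/3, 13/3]
f values: [14, 16, 18]
Sum = dx * (sum of f values)
= 2/3 * 48
= 32 = 32.00

32.00


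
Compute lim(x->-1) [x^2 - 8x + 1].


Since polynomials are continuous, we use direct substitution.
lim(x->-1) of x^2 - 8x + 1
= 1 * (-1)^2 - 8 * (-1) + 1
= 1 + 8 + 1
= 10

10


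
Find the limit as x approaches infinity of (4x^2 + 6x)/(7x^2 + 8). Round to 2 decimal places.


For limits at infinity with equal-degree polynomials,
we compare leading coefficients.
Numerator leading term: 4x^2
Denominator leading term: 7x^2
Divide both by x^2:
lim = (4 + 6/x) / (7 + 8/x^2)
As x -> infinity, the 1/x and 1/x^2 terms vanish:
= 4/7 ≈ 0.57

0.57


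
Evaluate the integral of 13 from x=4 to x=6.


The integral of a constant k over [a, b] equals k * (b - a).
integral from 4 to 6 of 13 dx
= 13 * (6 - 4)
= 13 * 2
= 26

26


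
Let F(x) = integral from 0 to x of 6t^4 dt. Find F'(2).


By the Fundamental Theorem of Calculus (Part 1):
If F(x) = integral from 0 to x of f(t) dt, then F'(x) = f(x)
Here f(t) = 6t^4
So F'(x) = 6x^4
Evaluate at x = 2:
F'(2) = 6 * 2^4
= 6 * 16
= 96

96


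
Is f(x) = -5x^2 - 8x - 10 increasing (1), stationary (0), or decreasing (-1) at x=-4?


Compute f'(x) to determine behavior:
f'(x) = -10x - 8
f'(-4) = -10 * (-4) - 8
= 40 - 8
= 32
Since f'(-4) > 0, the function is increasing (1)

1


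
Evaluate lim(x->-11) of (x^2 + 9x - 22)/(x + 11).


Direct substitution gives 0/0, so we factor the numerator.
Factor: (x^2 + 9x - 22) = (x + 11)(x - 2)
Cancel the common factor (x + 11):
(x^2 + 9x - 22)/(x + 11) = (x - 2)
Now substitute x = -11:
= (-11) - (2) = -13

-13


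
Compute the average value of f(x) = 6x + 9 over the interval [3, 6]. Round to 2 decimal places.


Average value = 1/(b-a) * integral from a to b of f(x) dx
First compute the integral of 6x + 9:
F(x) = 3x^2 + 9x
F(6) = 3 * 36 + 9 * 6 = 162
F(3) = 3 * 9 + 9 * 3 = 54
Integral = 162 - 54 = 108
Average = 108 / (6 - 3) = 108 / 3
= 36 = 36.00

36.00


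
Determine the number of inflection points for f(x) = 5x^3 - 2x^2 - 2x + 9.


Inflection points occur where f''(x) = 0 and concavity changes.
f(x) = 5x^3 - 2x^2 - 2x + 9
f'(x) = 15x^2 - 4x - 2
f''(x) = 30x - 4
Set f''(x) = 0:
30x - 4 = 0
x = 4 / 30 = 2/15
Since f''(x) is linear (degree 1), it changes sign at this point.
Therefore there is exactly 1 inflection point.

1


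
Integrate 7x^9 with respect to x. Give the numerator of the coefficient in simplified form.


Apply the power rule for integration:
integral of ax^n dx = a/(n+1) * x^(n+1) + C
integral of 7x^9 dx
= 7/10 * x^10 + C
The coefficient in lowest terms is 7/10, and its numerator is 7

7


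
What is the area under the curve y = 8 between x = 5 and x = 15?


The area under a constant function y = 8 is a rectangle.
Width = 15 - 5 = 10
Height = 8
Area = width * height
= 10 * 8
= 80

80


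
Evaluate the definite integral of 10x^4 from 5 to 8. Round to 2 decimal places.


Find the antiderivative of 10x^4:
F(x) = 10/5 * x^5
Apply the Fundamental Theorem of Calculus:
F(8) - F(5)
= 10/5 * 8^5 - 10/5 * 5^5
= 10/5 * (32768 - 3125)
= 10/5 * 29643
= 59286 = 59286.00

59286.00


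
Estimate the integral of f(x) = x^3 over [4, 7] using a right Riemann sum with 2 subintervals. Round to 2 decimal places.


Right Riemann sum uses right endpoints of each subinterval.
Interval: [4, 7], n = 2
dx = (7 - 4) / 2 = 3/2
Right endpoints: [11/2, 7]
f values: [1331/8, 343]
Sum = dx * (sum of f values)
= 3/2 * 4075/8
= 12225/16 ≈ 764.06

764.06


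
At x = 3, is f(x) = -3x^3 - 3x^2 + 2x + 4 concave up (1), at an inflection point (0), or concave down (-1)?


Concavity is determined by the sign of f''(x).
f(x) = -3x^3 - 3x^2 + 2x + 4
f'(x) = -9x^2 - 6x + 2
f''(x) = -18x - 6
f''(3) = -18 * 3 - 6
= -54 - 6
= -60
Since f''(3) < 0, the function is concave down (-1)

-1


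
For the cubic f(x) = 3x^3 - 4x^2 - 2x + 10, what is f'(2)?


Differentiate f(x) = 3x^3 - 4x^2 - 2x + 10 term by term:
f'(x) = 9x^2 - 8x - 2
Substitute x = 2:
f'(2) = 9 * 2^2 - 8 * 2 - 2
= 36 - 16 - 2
= 18

18


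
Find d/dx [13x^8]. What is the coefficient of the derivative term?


We apply the power rule: d/dx [ax^n] = a*n * x^(n-1)
d/dx [13x^8]
= 13 * 8 * x^(8-1)
= 104x^7
The coefficient is 104

104


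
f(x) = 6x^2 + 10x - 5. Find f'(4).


Differentiate term by term using power and sum rules:
f(x) = 6x^2 + 10x - 5
f'(x) = 12x + 10
Substitute x = 4:
f'(4) = 12 * 4 + 10
= 48 + 10
= 58

58


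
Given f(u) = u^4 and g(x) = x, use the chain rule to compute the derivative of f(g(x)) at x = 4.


Using the chain rule: (f(g(x)))' = f'(g(x)) * g'(x)
First, find g(4):
g(4) = 1 * 4 + 0 = 4
Next, f'(u) = 4u^3
And g'(x) = 1
So f'(g(4)) * g'(4)
= 4 * 4^3 * 1
= 4 * 64 * 1
= 256

256


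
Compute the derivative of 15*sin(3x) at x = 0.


Apply the chain rule to differentiate 15*sin(3x):
d/dx [15*sin(3x)]
= 15 * cos(3x) * d/dx(3x)
= 15 * 3 * cos(3x)
= 45 * cos(3x)
Evaluate at x = 0:
= 45 * cos(0)
= 45 * 1
= 45

45


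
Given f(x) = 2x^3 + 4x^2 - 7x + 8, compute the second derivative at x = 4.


First derivative:
f'(x) = 6x^2 + 8x - 7
Second derivative:
f''(x) = 12x + 8
Substitute x = 4:
f''(4) = 12 * 4 + 8
= 48 + 8
= 56

56


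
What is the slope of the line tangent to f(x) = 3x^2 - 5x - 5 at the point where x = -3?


The slope of the tangent line equals f'(x) at the point.
f(x) = 3x^2 - 5x - 5
f'(x) = 6x - 5
At x = -3:
f'(-3) = 6 * (-3) - 5
= -18 - 5
= -23

-23


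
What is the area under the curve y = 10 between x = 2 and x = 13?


The area under a constant function y = 10 is a rectangle.
Width = 13 - 2 = 11
Height = 10
Area = width * height
= 11 * 10
= 110

110


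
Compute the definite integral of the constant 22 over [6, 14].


The integral of a constant k over [a, b] equals k * (b - a).
integral from 6 to 14 of 22 dx
= 22 * (14 - 6)
= 22 * 8
= 176

176


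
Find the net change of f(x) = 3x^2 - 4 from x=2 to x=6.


Net change = f(b) - f(a)
f(x) = 3x^2 - 4
Compute f(6):
f(6) = 3 * 6^2 + 0 * 6 - 4
= 108 + 0 - 4
= 104
Compute f(2):
f(2) = 3 * 2^2 + 0 * 2 - 4
= 12 + 0 - 4
= 8
Net change = 104 - 8 = 96

96


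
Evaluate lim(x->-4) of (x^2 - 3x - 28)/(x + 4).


Direct substitution gives 0/0, so we factor the numerator.
Factor: (x^2 - 3x - 28) = (x + 4)(x - 7)
Cancel the common factor (x + 4):
(x^2 - 3x - 28)/(x + 4) = (x - 7)
Now substitute x = -4:
= (-4) - (7) = -11

-11


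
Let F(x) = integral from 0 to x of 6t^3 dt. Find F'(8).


By the Fundamental Theorem of Calculus (Part 1):
If F(x) = integral from 0 to x of f(t) dt, then F'(x) = f(x)
Here f(t) = 6t^3
So F'(x) = 6x^3
Evaluate at x = 8:
F'(8) = 6 * 8^3
= 6 * 512
= 3072

3072


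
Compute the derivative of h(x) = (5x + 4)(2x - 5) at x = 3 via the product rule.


Let u(x) = 5x + 4 and v(x) = 2x - 5
u'(x) = 5
v'(x) = 2
Product rule: h'(x) = u'(x)*v(x) + u(x)*v'(x)
= 5 * (2x - 5) + (5x + 4) * 2
At x = 3:
u(3) = 5 * 3 + 4 = 19
v(3) = 2 * 3 - 5 = 1
h'(3) = 5 * 1 + 19 * 2
= 5 + 38
= 43

43


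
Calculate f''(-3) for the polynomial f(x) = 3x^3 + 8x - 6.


First derivative:
f'(x) = 9x^2 + 8
Second derivative:
f''(x) = 18x
Substitute x = -3:
f''(-3) = 18 * (-3) + 0
= -54 + 0
= -54

-54


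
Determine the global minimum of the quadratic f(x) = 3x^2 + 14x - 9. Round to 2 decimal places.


For a quadratic f(x) = ax^2 + bx + c with a > 0, the minimum is at the vertex.
Vertex x-coordinate: x = -b/(2a)
x = -(14) / (2 * 3)
x = -14/6 = -7/3
Substitute back to find the minimum value:
f(-7/3) = 3 * (-7/3)^2 + 14 * (-7/3) - 9
= 49/3 - 98/3 - 9
= -76/3 ≈ -25.33

-25.33


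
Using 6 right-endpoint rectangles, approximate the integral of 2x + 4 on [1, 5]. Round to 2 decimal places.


Right Riemann sum uses right endpoints of each subinterval.
Interval: [1, 5], n = 6
dx = (5 - 1) / 6 = 2/3
Right endpoints: [5/3, 7/3, 3, 11/3, 13/3, 5]
f values: [22/3, 26/3, 10, 34/3, 38/3, 14]
Sum = dx * (sum of f values)
= 2/3 * 64
= 128/3 ≈ 42.67

42.67


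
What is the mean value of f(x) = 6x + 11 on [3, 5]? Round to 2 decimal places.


Average value = 1/(b-a) * integral from a to b of f(x) dx
First compute the integral of 6x + 11:
F(x) = 3x^2 + 11x
F(5) = 3 * 25 + 11 * 5 = 130
F(3) = 3 * 9 + 11 * 3 = 60
Integral = 130 - 60 = 70
Average = 70 / (5 - 3) = 70 / 2
= 35 = 35.00

35.00


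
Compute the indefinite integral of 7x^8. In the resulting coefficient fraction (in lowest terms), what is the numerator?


Apply the power rule for integration:
integral of ax^n dx = a/(n+1) * x^(n+1) + C
integral of 7x^8 dx
= 7/9 * x^9 + C
The coefficient in lowest terms is 7/9, and its numerator is 7

7


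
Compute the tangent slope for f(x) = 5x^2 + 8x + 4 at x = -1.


The slope of the tangent line equals f'(x) at the point.
f(x) = 5x^2 + 8x + 4
f'(x) = 10x + 8
At x = -1:
f'(-1) = 10 * (-1) + 8
= -10 + 8
= -2

-2


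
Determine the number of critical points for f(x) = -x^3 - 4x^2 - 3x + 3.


Find where f'(x) = 0:
f(x) = -x^3 - 4x^2 - 3x + 3
f'(x) = -3x^2 - 8x - 3
This is a quadratic in x. Use the discriminant to count real roots.
Discriminant = (-8)^2 - 4 * (-3) * (-3)
= 64 - 36
= 28
Since discriminant > 0, f'(x) = 0 has 2 real solutions.
Number of critical points: 2

2


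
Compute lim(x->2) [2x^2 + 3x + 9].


Since polynomials are continuous, we use direct substitution.
lim(x->2) of 2x^2 + 3x + 9
= 2 * 2^2 + 3 * 2 + 9
= 8 + 6 + 9
= 23

23


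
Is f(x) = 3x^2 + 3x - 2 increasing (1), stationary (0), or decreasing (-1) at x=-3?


Compute f'(x) to determine behavior:
f'(x) = 6x + 3
f'(-3) = 6 * (-3) + 3
= -18 + 3
= -15
Since f'(-3) < 0, the function is decreasing (-1)

-1
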